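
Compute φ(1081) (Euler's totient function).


1081 = 23 × 47
Prime factors: 23, 47
φ(1081) = 1081 × (1-1/23) × (1-1/47)
= 1081 × 22/23 × 46/47 = 1012

φ(1081) = 1012


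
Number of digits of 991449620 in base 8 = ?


991449620 in base 8 = 7306051024
Number of digits = 10

10 digits (base 8)


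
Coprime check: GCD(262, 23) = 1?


Euclidean algorithm:
262 = 11 * 23 + 9
23 = 2 * 9 + 5
9 = 1 * 5 + 4
5 = 1 * 4 + 1
4 = 4 * 1 + 0
GCD(262, 23) = 1

Yes, coprime (GCD = 1)


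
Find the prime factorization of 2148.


2148 / 2 = 1074
1074 / 2 = 537
537 / 3 = 179
179 / 179 = 1
2148 = 2^2 × 3 × 179


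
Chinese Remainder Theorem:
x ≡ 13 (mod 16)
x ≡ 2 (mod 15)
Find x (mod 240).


M = 16*15 = 240
M1 = M/16 = 15, M2 = M/15 = 16
M1^(-1) mod 16 = 15, M2^(-1) mod 15 = 1
x = 13*15*15 + 2*16*1 = 2957
2957 mod 240 = 77
Check: 77 mod 16 = 13 ✓, 77 mod 15 = 2 ✓

x ≡ 77 (mod 240)


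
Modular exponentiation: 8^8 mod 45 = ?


8^1 mod 45 = 8
8^2 mod 45 = 19
8^3 mod 45 = 17
8^4 mod 45 = 1
8^5 mod 45 = 8
8^6 mod 45 = 19
8^7 mod 45 = 17
8^8 mod 45 = 1


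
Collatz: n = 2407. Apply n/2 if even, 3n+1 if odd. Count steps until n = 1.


2407 → 7222 → 3611 → 10834 → 5417 → 16252 → 8126 → 4063 → 12190 → 6095 → 18286 → 9143 → 27430 → 13715 → 41146 → 20573 → 61720 → 30860 → 15430 → 7715 → 23146 → 11573 → 34720 → 17360 → 8680 → 4340 → 2170 → 1085 → 3256 → 1628 → 814 → 407 → 1222 → 611 → 1834 → 917 → 2752 → 1376 → 688 → 344 → 172 → 86 → 43 → 130 → 65 → 196 → 98 → 49 → 148 → 74 → 37 → 112 → 56 → 28 → 14 → 7 → 22 → 11 → 34 → 17 → 52 → 26 → 13 → 40 → 20 → 10 → 5 → 16 → 8 → 4 → 2 → 1
Total steps = 71

71 steps


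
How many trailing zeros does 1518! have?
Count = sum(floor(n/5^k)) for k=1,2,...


floor(1518/5) = 303
floor(1518/25) = 60
floor(1518/125) = 12
floor(1518/625) = 2
Total = 377

377 trailing zeros


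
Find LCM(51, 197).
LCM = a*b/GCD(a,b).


GCD(51, 197) = 1
LCM = 51*197/1 = 10047/1 = 10047

LCM = 10047


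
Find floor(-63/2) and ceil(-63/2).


-63/2 = -31.5000
floor = -32
ceil = -31

floor = -32, ceil = -31


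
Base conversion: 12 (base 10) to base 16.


12 (base 10) = 12 (decimal)
12 (decimal) = C (base 16)


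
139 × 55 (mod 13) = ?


139 × 55 = 7645
7645 mod 13 = 1


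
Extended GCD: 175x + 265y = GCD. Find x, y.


Tabular extended Euclidean (each row: r = 175*s + 265*t):
r=175, s=1, t=0
r=265, s=0, t=1
q=0: r=175, s=1, t=0   [175*(1) + 265*(0) = 175]
q=1: r=90, s=-1, t=1   [175*(-1) + 265*(1) = 90]
q=1: r=85, s=2, t=-1   [175*(2) + 265*(-1) = 85]
q=1: r=5, s=-3, t=2   [175*(-3) + 265*(2) = 5]
q=17: r=0, s=53, t=-35   [175*(53) + 265*(-35) = 0]
GCD = 5; from the row with r=5: x=-3, y=2
Check: 175*(-3) + 265*(2) = -525 + 530 = 5

GCD = 5, x = -3, y = 2


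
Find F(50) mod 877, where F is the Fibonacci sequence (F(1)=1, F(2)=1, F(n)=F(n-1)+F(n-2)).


F(k) mod 877 for k=1..50:
1, 1, 2, 3, 5, 8, 13, 21, 34, 55, 89, 144, 233, 377, 610, 110, 720, 830, 673, 626, 422, 171, 593, 764, 480, 367, 847, 337, 307, 644, 74, 718, 792, 633, 548, 304, 852, 279, 254, 533, 787, 443, 353, 796, 272, 191, 463, 654, 240, 17
F(50) mod 877 = 17


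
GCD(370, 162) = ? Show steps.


370 = 2 * 162 + 46
162 = 3 * 46 + 24
46 = 1 * 24 + 22
24 = 1 * 22 + 2
22 = 11 * 2 + 0
GCD = 2


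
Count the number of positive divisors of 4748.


4748 = 2^2 × 1187^1
d(4748) = (2+1) × (1+1) = 6

6 divisors


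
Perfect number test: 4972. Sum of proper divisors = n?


Proper divisors of 4972: 1, 2, 4, 11, 22, 44, 113, 226, 452, 1243, 2486
Sum = 1 + 2 + 4 + 11 + 22 + 44 + 113 + 226 + 452 + 1243 + 2486 = 4604

No, 4972 is not perfect (4604 ≠ 4972)


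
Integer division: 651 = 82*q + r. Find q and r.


651 = 82 * 7 + 77
Check: 574 + 77 = 651

q = 7, r = 77


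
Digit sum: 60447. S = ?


6 + 0 + 4 + 4 + 7 = 21


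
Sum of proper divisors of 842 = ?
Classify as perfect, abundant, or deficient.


Proper divisors: 1, 2, 421
Sum = 1 + 2 + 421 = 424
424 < 842 → deficient

s(842) = 424 (deficient)


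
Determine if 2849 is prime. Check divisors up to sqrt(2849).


2849 / 7 = 407 (exact division)
2849 is NOT prime.

No, 2849 is not prime


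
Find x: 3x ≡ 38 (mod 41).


GCD(3, 41) = 1, unique solution
a^(-1) mod 41 = 14
x = 14 * 38 mod 41 = 40

x ≡ 40 (mod 41)


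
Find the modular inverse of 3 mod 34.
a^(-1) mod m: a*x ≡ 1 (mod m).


Use the extended Euclidean algorithm on (34, 3); each row r = 34*s + 3*t:
r=34, s=1, t=0
r=3, s=0, t=1
q=11: r=1, s=1, t=-11   [34*(1) + 3*(-11) = 1]
q=3: r=0, s=-3, t=34   [34*(-3) + 3*(34) = 0]
GCD = 1 with t = -11, so 3*(-11) ≡ 1 (mod 34)
Inverse = -11 mod 34 = 23
Check: 3 * 23 = 69 ≡ 1 (mod 34)

3^(-1) ≡ 23 (mod 34)


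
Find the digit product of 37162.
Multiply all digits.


3 × 7 × 1 × 6 × 2 = 252


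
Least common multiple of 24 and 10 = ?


GCD(24, 10) = 2
LCM = 24*10/2 = 240/2 = 120

LCM = 120


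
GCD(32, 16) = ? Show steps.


32 = 2 * 16 + 0
GCD = 16


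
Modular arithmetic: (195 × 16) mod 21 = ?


195 × 16 = 3120
3120 mod 21 = 12


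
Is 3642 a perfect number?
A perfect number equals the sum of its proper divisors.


Proper divisors of 3642: 1, 2, 3, 6, 607, 1214, 1821
Sum = 1 + 2 + 3 + 6 + 607 + 1214 + 1821 = 3654

No, 3642 is not perfect (3654 ≠ 3642)


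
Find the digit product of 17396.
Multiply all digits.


1 × 7 × 3 × 9 × 6 = 1134


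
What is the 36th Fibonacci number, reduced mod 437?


F(k) mod 437 for k=1..36:
1, 1, 2, 3, 5, 8, 13, 21, 34, 55, 89, 144, 233, 377, 173, 113, 286, 399, 248, 210, 21, 231, 252, 46, 298, 344, 205, 112, 317, 429, 309, 301, 173, 37, 210, 247
F(36) mod 437 = 247


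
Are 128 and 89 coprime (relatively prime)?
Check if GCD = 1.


Euclidean algorithm:
128 = 1 * 89 + 39
89 = 2 * 39 + 11
39 = 3 * 11 + 6
11 = 1 * 6 + 5
6 = 1 * 5 + 1
5 = 5 * 1 + 0
GCD(128, 89) = 1

Yes, coprime (GCD = 1)


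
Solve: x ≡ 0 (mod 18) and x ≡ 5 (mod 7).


M = 18*7 = 126
M1 = M/18 = 7, M2 = M/7 = 18
M1^(-1) mod 18 = 13, M2^(-1) mod 7 = 2
x = 0*7*13 + 5*18*2 = 180
180 mod 126 = 54
Check: 54 mod 18 = 0 ✓, 54 mod 7 = 5 ✓

x ≡ 54 (mod 126)


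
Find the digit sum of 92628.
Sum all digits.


9 + 2 + 6 + 2 + 8 = 27


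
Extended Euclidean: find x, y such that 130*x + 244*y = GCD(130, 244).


Tabular extended Euclidean (each row: r = 130*s + 244*t):
r=130, s=1, t=0
r=244, s=0, t=1
q=0: r=130, s=1, t=0   [130*(1) + 244*(0) = 130]
q=1: r=114, s=-1, t=1   [130*(-1) + 244*(1) = 114]
q=1: r=16, s=2, t=-1   [130*(2) + 244*(-1) = 16]
q=7: r=2, s=-15, t=8   [130*(-15) + 244*(8) = 2]
q=8: r=0, s=122, t=-65   [130*(122) + 244*(-65) = 0]
GCD = 2; from the row with r=2: x=-15, y=8
Check: 130*(-15) + 244*(8) = -1950 + 1952 = 2

GCD = 2, x = -15, y = 8


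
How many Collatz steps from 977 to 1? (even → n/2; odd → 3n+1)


977 → 2932 → 1466 → 733 → 2200 → 1100 → 550 → 275 → 826 → 413 → 1240 → 620 → 310 → 155 → 466 → 233 → 700 → 350 → 175 → 526 → 263 → 790 → 395 → 1186 → 593 → 1780 → 890 → 445 → 1336 → 668 → 334 → 167 → 502 → 251 → 754 → 377 → 1132 → 566 → 283 → 850 → 425 → 1276 → 638 → 319 → 958 → 479 → 1438 → 719 → 2158 → 1079 → 3238 → 1619 → 4858 → 2429 → 7288 → 3644 → 1822 → 911 → 2734 → 1367 → 4102 → 2051 → 6154 → 3077 → 9232 → 4616 → 2308 → 1154 → 577 → 1732 → 866 → 433 → 1300 → 650 → 325 → 976 → 488 → 244 → 122 → 61 → 184 → 92 → 46 → 23 → 70 → 35 → 106 → 53 → 160 → 80 → 40 → 20 → 10 → 5 → 16 → 8 → 4 → 2 → 1
Total steps = 98

98 steps


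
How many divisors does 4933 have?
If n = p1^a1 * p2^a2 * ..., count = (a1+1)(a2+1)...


4933 = 4933^1
d(4933) = (1+1) = 2

2 divisors


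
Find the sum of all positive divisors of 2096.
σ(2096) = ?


Divisors of 2096: 1, 2, 4, 8, 16, 131, 262, 524, 1048, 2096
Sum = 1 + 2 + 4 + 8 + 16 + 131 + 262 + 524 + 1048 + 2096 = 4092

σ(2096) = 4092


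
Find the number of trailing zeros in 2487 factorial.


floor(2487/5) = 497
floor(2487/25) = 99
floor(2487/125) = 19
floor(2487/625) = 3
Total = 618

618 trailing zeros


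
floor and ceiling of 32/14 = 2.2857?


32/14 = 2.2857
floor = 2
ceil = 3

floor = 2, ceil = 3


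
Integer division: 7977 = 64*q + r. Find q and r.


7977 = 64 * 124 + 41
Check: 7936 + 41 = 7977

q = 124, r = 41


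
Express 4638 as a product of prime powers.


4638 / 2 = 2319
2319 / 3 = 773
773 / 773 = 1
4638 = 2 × 3 × 773


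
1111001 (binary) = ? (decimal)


1111001 (base 2) = 121 (decimal)
121 (decimal) = 121 (base 10)


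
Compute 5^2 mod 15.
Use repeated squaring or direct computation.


5^1 mod 15 = 5
5^2 mod 15 = 10


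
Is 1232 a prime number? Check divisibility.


1232 / 2 = 616 (exact division)
1232 is NOT prime.

No, 1232 is not prime


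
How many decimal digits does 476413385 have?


476413385 has 9 digits in base 10
floor(log10(476413385)) + 1 = floor(8.6780) + 1 = 9

9 digits (base 10)


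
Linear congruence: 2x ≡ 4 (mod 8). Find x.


GCD(2, 8) = 2 divides 4
Divide: 1x ≡ 2 (mod 4)
x ≡ 2 (mod 4)


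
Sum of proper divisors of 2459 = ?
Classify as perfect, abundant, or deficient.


Proper divisors: 1
Sum = 1 = 1
1 < 2459 → deficient

s(2459) = 1 (deficient)


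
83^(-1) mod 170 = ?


Use the extended Euclidean algorithm on (170, 83); each row r = 170*s + 83*t:
r=170, s=1, t=0
r=83, s=0, t=1
q=2: r=4, s=1, t=-2   [170*(1) + 83*(-2) = 4]
q=20: r=3, s=-20, t=41   [170*(-20) + 83*(41) = 3]
q=1: r=1, s=21, t=-43   [170*(21) + 83*(-43) = 1]
q=3: r=0, s=-83, t=170   [170*(-83) + 83*(170) = 0]
GCD = 1 with t = -43, so 83*(-43) ≡ 1 (mod 170)
Inverse = -43 mod 170 = 127
Check: 83 * 127 = 10541 ≡ 1 (mod 170)

83^(-1) ≡ 127 (mod 170)


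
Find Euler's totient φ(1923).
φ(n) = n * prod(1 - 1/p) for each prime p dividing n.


1923 = 3 × 641
Prime factors: 3, 641
φ(1923) = 1923 × (1-1/3) × (1-1/641)
= 1923 × 2/3 × 640/641 = 1280

φ(1923) = 1280


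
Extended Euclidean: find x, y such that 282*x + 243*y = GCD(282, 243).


Tabular extended Euclidean (each row: r = 282*s + 243*t):
r=282, s=1, t=0
r=243, s=0, t=1
q=1: r=39, s=1, t=-1   [282*(1) + 243*(-1) = 39]
q=6: r=9, s=-6, t=7   [282*(-6) + 243*(7) = 9]
q=4: r=3, s=25, t=-29   [282*(25) + 243*(-29) = 3]
q=3: r=0, s=-81, t=94   [282*(-81) + 243*(94) = 0]
GCD = 3; from the row with r=3: x=25, y=-29
Check: 282*(25) + 243*(-29) = 7050 - 7047 = 3

GCD = 3, x = 25, y = -29


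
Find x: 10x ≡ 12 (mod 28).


GCD(10, 28) = 2 divides 12
Divide: 5x ≡ 6 (mod 14)
x ≡ 4 (mod 14)


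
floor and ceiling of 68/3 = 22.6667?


68/3 = 22.6667
floor = 22
ceil = 23

floor = 22, ceil = 23


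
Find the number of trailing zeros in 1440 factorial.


floor(1440/5) = 288
floor(1440/25) = 57
floor(1440/125) = 11
floor(1440/625) = 2
Total = 358

358 trailing zeros


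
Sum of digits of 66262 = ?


6 + 6 + 2 + 6 + 2 = 22


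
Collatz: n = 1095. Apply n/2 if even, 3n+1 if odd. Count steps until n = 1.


1095 → 3286 → 1643 → 4930 → 2465 → 7396 → 3698 → 1849 → 5548 → 2774 → 1387 → 4162 → 2081 → 6244 → 3122 → 1561 → 4684 → 2342 → 1171 → 3514 → 1757 → 5272 → 2636 → 1318 → 659 → 1978 → 989 → 2968 → 1484 → 742 → 371 → 1114 → 557 → 1672 → 836 → 418 → 209 → 628 → 314 → 157 → 472 → 236 → 118 → 59 → 178 → 89 → 268 → 134 → 67 → 202 → 101 → 304 → 152 → 76 → 38 → 19 → 58 → 29 → 88 → 44 → 22 → 11 → 34 → 17 → 52 → 26 → 13 → 40 → 20 → 10 → 5 → 16 → 8 → 4 → 2 → 1
Total steps = 75

75 steps


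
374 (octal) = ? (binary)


374 (base 8) = 252 (decimal)
252 (decimal) = 11111100 (base 2)


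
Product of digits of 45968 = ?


4 × 5 × 9 × 6 × 8 = 8640


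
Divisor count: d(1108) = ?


1108 = 2^2 × 277^1
d(1108) = (2+1) × (1+1) = 6

6 divisors


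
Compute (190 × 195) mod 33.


190 × 195 = 37050
37050 mod 33 = 24


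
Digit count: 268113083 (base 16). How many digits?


268113083 in base 16 = FFB14BB
Number of digits = 7

7 digits (base 16)


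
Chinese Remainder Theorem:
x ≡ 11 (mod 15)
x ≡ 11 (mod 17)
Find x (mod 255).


M = 15*17 = 255
M1 = M/15 = 17, M2 = M/17 = 15
M1^(-1) mod 15 = 8, M2^(-1) mod 17 = 8
x = 11*17*8 + 11*15*8 = 2816
2816 mod 255 = 11
Check: 11 mod 15 = 11 ✓, 11 mod 17 = 11 ✓

x ≡ 11 (mod 255)


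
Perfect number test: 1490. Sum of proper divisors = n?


Proper divisors of 1490: 1, 2, 5, 10, 149, 298, 745
Sum = 1 + 2 + 5 + 10 + 149 + 298 + 745 = 1210

No, 1490 is not perfect (1210 ≠ 1490)


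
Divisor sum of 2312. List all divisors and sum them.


Divisors of 2312: 1, 2, 4, 8, 17, 34, 68, 136, 289, 578, 1156, 2312
Sum = 1 + 2 + 4 + 8 + 17 + 34 + 68 + 136 + 289 + 578 + 1156 + 2312 = 4605

σ(2312) = 4605


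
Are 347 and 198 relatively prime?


Euclidean algorithm:
347 = 1 * 198 + 149
198 = 1 * 149 + 49
149 = 3 * 49 + 2
49 = 24 * 2 + 1
2 = 2 * 1 + 0
GCD(347, 198) = 1

Yes, coprime (GCD = 1)


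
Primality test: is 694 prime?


694 / 2 = 347 (exact division)
694 is NOT prime.

No, 694 is not prime


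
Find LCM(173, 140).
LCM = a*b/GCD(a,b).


GCD(173, 140) = 1
LCM = 173*140/1 = 24220/1 = 24220

LCM = 24220


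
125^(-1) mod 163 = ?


Use the extended Euclidean algorithm on (163, 125); each row r = 163*s + 125*t:
r=163, s=1, t=0
r=125, s=0, t=1
q=1: r=38, s=1, t=-1   [163*(1) + 125*(-1) = 38]
q=3: r=11, s=-3, t=4   [163*(-3) + 125*(4) = 11]
q=3: r=5, s=10, t=-13   [163*(10) + 125*(-13) = 5]
q=2: r=1, s=-23, t=30   [163*(-23) + 125*(30) = 1]
q=5: r=0, s=125, t=-163   [163*(125) + 125*(-163) = 0]
GCD = 1 with t = 30, so 125*(30) ≡ 1 (mod 163)
Inverse = 30 mod 163 = 30
Check: 125 * 30 = 3750 ≡ 1 (mod 163)

125^(-1) ≡ 30 (mod 163)


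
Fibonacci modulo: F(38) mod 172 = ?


F(k) mod 172 for k=1..38:
1, 1, 2, 3, 5, 8, 13, 21, 34, 55, 89, 144, 61, 33, 94, 127, 49, 4, 53, 57, 110, 167, 105, 100, 33, 133, 166, 127, 121, 76, 25, 101, 126, 55, 9, 64, 73, 137
F(38) mod 172 = 137


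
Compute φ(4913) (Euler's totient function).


4913 = 17^3
Prime factors: 17
φ(4913) = 4913 × (1-1/17)
= 4913 × 16/17 = 4624

φ(4913) = 4624


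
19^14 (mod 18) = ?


19^1 mod 18 = 1
19^2 mod 18 = 1
19^3 mod 18 = 1
19^4 mod 18 = 1
19^5 mod 18 = 1
19^6 mod 18 = 1
19^7 mod 18 = 1
19^8 mod 18 = 1
19^9 mod 18 = 1
19^10 mod 18 = 1
19^11 mod 18 = 1
19^12 mod 18 = 1
19^13 mod 18 = 1
19^14 mod 18 = 1


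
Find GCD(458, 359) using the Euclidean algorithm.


458 = 1 * 359 + 99
359 = 3 * 99 + 62
99 = 1 * 62 + 37
62 = 1 * 37 + 25
37 = 1 * 25 + 12
25 = 2 * 12 + 1
12 = 12 * 1 + 0
GCD = 1


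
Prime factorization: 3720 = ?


3720 / 2 = 1860
1860 / 2 = 930
930 / 2 = 465
465 / 3 = 155
155 / 5 = 31
31 / 31 = 1
3720 = 2^3 × 3 × 5 × 31


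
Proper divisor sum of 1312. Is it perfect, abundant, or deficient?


Proper divisors: 1, 2, 4, 8, 16, 32, 41, 82, 164, 328, 656
Sum = 1 + 2 + 4 + 8 + 16 + 32 + 41 + 82 + 164 + 328 + 656 = 1334
1334 > 1312 → abundant

s(1312) = 1334 (abundant)


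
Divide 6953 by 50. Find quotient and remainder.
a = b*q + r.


6953 = 50 * 139 + 3
Check: 6950 + 3 = 6953

q = 139, r = 3


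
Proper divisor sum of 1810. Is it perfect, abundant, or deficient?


Proper divisors: 1, 2, 5, 10, 181, 362, 905
Sum = 1 + 2 + 5 + 10 + 181 + 362 + 905 = 1466
1466 < 1810 → deficient

s(1810) = 1466 (deficient)


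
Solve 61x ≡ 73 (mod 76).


GCD(61, 76) = 1, unique solution
a^(-1) mod 76 = 5
x = 5 * 73 mod 76 = 61

x ≡ 61 (mod 76)


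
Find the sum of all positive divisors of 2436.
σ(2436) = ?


Divisors of 2436: 1, 2, 3, 4, 6, 7, 12, 14, 21, 28, 29, 42, 58, 84, 87, 116, 174, 203, 348, 406, 609, 812, 1218, 2436
Sum = 1 + 2 + 3 + 4 + 6 + 7 + 12 + 14 + 21 + 28 + 29 + 42 + 58 + 84 + 87 + 116 + 174 + 203 + 348 + 406 + 609 + 812 + 1218 + 2436 = 6720

σ(2436) = 6720


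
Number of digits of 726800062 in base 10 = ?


726800062 has 9 digits in base 10
floor(log10(726800062)) + 1 = floor(8.8614) + 1 = 9

9 digits (base 10)


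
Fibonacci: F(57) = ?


Sequence: 1, 1, 2, 3, 5, 8, 13, 21, 34, 55, 89, 144, 233, 377, 610, 987, 1597, 2584, 4181, 6765, 10946, 17711, 28657, 46368, 75025, 121393, 196418, 317811, 514229, 832040, 1346269, 2178309, 3524578, 5702887, 9227465, 14930352, 24157817, 39088169, 63245986, 102334155, 165580141, 267914296, 433494437, 701408733, 1134903170, 1836311903, 2971215073, 4807526976, 7778742049, 12586269025, 20365011074, 32951280099, 53316291173, 86267571272, 139583862445, 225851433717, 365435296162
F(57) = 365435296162


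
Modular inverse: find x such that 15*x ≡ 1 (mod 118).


Use the extended Euclidean algorithm on (118, 15); each row r = 118*s + 15*t:
r=118, s=1, t=0
r=15, s=0, t=1
q=7: r=13, s=1, t=-7   [118*(1) + 15*(-7) = 13]
q=1: r=2, s=-1, t=8   [118*(-1) + 15*(8) = 2]
q=6: r=1, s=7, t=-55   [118*(7) + 15*(-55) = 1]
q=2: r=0, s=-15, t=118   [118*(-15) + 15*(118) = 0]
GCD = 1 with t = -55, so 15*(-55) ≡ 1 (mod 118)
Inverse = -55 mod 118 = 63
Check: 15 * 63 = 945 ≡ 1 (mod 118)

15^(-1) ≡ 63 (mod 118)


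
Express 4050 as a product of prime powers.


4050 / 2 = 2025
2025 / 3 = 675
675 / 3 = 225
225 / 3 = 75
75 / 3 = 25
25 / 5 = 5
5 / 5 = 1
4050 = 2 × 3^4 × 5^2


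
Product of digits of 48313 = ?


4 × 8 × 3 × 1 × 3 = 288


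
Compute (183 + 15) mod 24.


183 + 15 = 198
198 mod 24 = 6


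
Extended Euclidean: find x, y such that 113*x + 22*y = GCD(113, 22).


Tabular extended Euclidean (each row: r = 113*s + 22*t):
r=113, s=1, t=0
r=22, s=0, t=1
q=5: r=3, s=1, t=-5   [113*(1) + 22*(-5) = 3]
q=7: r=1, s=-7, t=36   [113*(-7) + 22*(36) = 1]
q=3: r=0, s=22, t=-113   [113*(22) + 22*(-113) = 0]
GCD = 1; from the row with r=1: x=-7, y=36
Check: 113*(-7) + 22*(36) = -791 + 792 = 1

GCD = 1, x = -7, y = 36


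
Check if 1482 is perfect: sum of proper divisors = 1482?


Proper divisors of 1482: 1, 2, 3, 6, 13, 19, 26, 38, 39, 57, 78, 114, 247, 494, 741
Sum = 1 + 2 + 3 + 6 + 13 + 19 + 26 + 38 + 39 + 57 + 78 + 114 + 247 + 494 + 741 = 1878

No, 1482 is not perfect (1878 ≠ 1482)


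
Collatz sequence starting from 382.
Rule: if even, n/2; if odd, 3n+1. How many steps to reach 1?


382 → 191 → 574 → 287 → 862 → 431 → 1294 → 647 → 1942 → 971 → 2914 → 1457 → 4372 → 2186 → 1093 → 3280 → 1640 → 820 → 410 → 205 → 616 → 308 → 154 → 77 → 232 → 116 → 58 → 29 → 88 → 44 → 22 → 11 → 34 → 17 → 52 → 26 → 13 → 40 → 20 → 10 → 5 → 16 → 8 → 4 → 2 → 1
Total steps = 45

45 steps


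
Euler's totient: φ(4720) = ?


4720 = 2^4 × 5 × 59
Prime factors: 2, 5, 59
φ(4720) = 4720 × (1-1/2) × (1-1/5) × (1-1/59)
= 4720 × 1/2 × 4/5 × 58/59 = 1856

φ(4720) = 1856


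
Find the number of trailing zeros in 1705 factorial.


floor(1705/5) = 341
floor(1705/25) = 68
floor(1705/125) = 13
floor(1705/625) = 2
Total = 424

424 trailing zeros


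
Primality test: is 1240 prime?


1240 / 2 = 620 (exact division)
1240 is NOT prime.

No, 1240 is not prime


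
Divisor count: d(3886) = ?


3886 = 2^1 × 29^1 × 67^1
d(3886) = (1+1) × (1+1) × (1+1) = 8

8 divisors


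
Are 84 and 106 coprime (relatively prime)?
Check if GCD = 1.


Euclidean algorithm:
106 = 1 * 84 + 22
84 = 3 * 22 + 18
22 = 1 * 18 + 4
18 = 4 * 4 + 2
4 = 2 * 2 + 0
GCD(84, 106) = 2

No, not coprime (GCD = 2)


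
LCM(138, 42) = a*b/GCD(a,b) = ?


GCD(138, 42) = 6
LCM = 138*42/6 = 5796/6 = 966

LCM = 966


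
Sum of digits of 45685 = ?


4 + 5 + 6 + 8 + 5 = 28


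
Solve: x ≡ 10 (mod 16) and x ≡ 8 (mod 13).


M = 16*13 = 208
M1 = M/16 = 13, M2 = M/13 = 16
M1^(-1) mod 16 = 5, M2^(-1) mod 13 = 9
x = 10*13*5 + 8*16*9 = 1802
1802 mod 208 = 138
Check: 138 mod 16 = 10 ✓, 138 mod 13 = 8 ✓

x ≡ 138 (mod 208)


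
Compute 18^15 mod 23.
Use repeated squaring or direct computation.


18^1 mod 23 = 18
18^2 mod 23 = 2
18^3 mod 23 = 13
18^4 mod 23 = 4
18^5 mod 23 = 3
18^6 mod 23 = 8
18^7 mod 23 = 6
18^8 mod 23 = 16
18^9 mod 23 = 12
18^10 mod 23 = 9
18^11 mod 23 = 1
18^12 mod 23 = 18
18^13 mod 23 = 2
18^14 mod 23 = 13
18^15 mod 23 = 4


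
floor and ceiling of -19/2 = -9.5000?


-19/2 = -9.5000
floor = -10
ceil = -9

floor = -10, ceil = -9


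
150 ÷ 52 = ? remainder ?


150 = 52 * 2 + 46
Check: 104 + 46 = 150

q = 2, r = 46


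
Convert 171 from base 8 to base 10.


171 (base 8) = 121 (decimal)
121 (decimal) = 121 (base 10)


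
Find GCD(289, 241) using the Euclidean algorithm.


289 = 1 * 241 + 48
241 = 5 * 48 + 1
48 = 48 * 1 + 0
GCD = 1


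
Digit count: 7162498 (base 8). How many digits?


7162498 in base 8 = 33245202
Number of digits = 8

8 digits (base 8)


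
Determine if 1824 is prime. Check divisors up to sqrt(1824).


1824 / 2 = 912 (exact division)
1824 is NOT prime.

No, 1824 is not prime


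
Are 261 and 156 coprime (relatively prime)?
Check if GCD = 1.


Euclidean algorithm:
261 = 1 * 156 + 105
156 = 1 * 105 + 51
105 = 2 * 51 + 3
51 = 17 * 3 + 0
GCD(261, 156) = 3

No, not coprime (GCD = 3)


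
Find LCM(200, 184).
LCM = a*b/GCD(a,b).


GCD(200, 184) = 8
LCM = 200*184/8 = 36800/8 = 4600

LCM = 4600


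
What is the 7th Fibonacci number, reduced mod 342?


F(k) mod 342 for k=1..7:
1, 1, 2, 3, 5, 8, 13
F(7) mod 342 = 13


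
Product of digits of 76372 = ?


7 × 6 × 3 × 7 × 2 = 1764


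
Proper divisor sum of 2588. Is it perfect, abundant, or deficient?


Proper divisors: 1, 2, 4, 647, 1294
Sum = 1 + 2 + 4 + 647 + 1294 = 1948
1948 < 2588 → deficient

s(2588) = 1948 (deficient)


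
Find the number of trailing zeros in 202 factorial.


floor(202/5) = 40
floor(202/25) = 8
floor(202/125) = 1
Total = 49

49 trailing zeros


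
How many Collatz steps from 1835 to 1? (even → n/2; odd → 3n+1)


1835 → 5506 → 2753 → 8260 → 4130 → 2065 → 6196 → 3098 → 1549 → 4648 → 2324 → 1162 → 581 → 1744 → 872 → 436 → 218 → 109 → 328 → 164 → 82 → 41 → 124 → 62 → 31 → 94 → 47 → 142 → 71 → 214 → 107 → 322 → 161 → 484 → 242 → 121 → 364 → 182 → 91 → 274 → 137 → 412 → 206 → 103 → 310 → 155 → 466 → 233 → 700 → 350 → 175 → 526 → 263 → 790 → 395 → 1186 → 593 → 1780 → 890 → 445 → 1336 → 668 → 334 → 167 → 502 → 251 → 754 → 377 → 1132 → 566 → 283 → 850 → 425 → 1276 → 638 → 319 → 958 → 479 → 1438 → 719 → 2158 → 1079 → 3238 → 1619 → 4858 → 2429 → 7288 → 3644 → 1822 → 911 → 2734 → 1367 → 4102 → 2051 → 6154 → 3077 → 9232 → 4616 → 2308 → 1154 → 577 → 1732 → 866 → 433 → 1300 → 650 → 325 → 976 → 488 → 244 → 122 → 61 → 184 → 92 → 46 → 23 → 70 → 35 → 106 → 53 → 160 → 80 → 40 → 20 → 10 → 5 → 16 → 8 → 4 → 2 → 1
Total steps = 130

130 steps


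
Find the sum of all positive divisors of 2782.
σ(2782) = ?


Divisors of 2782: 1, 2, 13, 26, 107, 214, 1391, 2782
Sum = 1 + 2 + 13 + 26 + 107 + 214 + 1391 + 2782 = 4536

σ(2782) = 4536


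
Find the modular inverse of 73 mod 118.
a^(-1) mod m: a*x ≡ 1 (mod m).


Use the extended Euclidean algorithm on (118, 73); each row r = 118*s + 73*t:
r=118, s=1, t=0
r=73, s=0, t=1
q=1: r=45, s=1, t=-1   [118*(1) + 73*(-1) = 45]
q=1: r=28, s=-1, t=2   [118*(-1) + 73*(2) = 28]
q=1: r=17, s=2, t=-3   [118*(2) + 73*(-3) = 17]
q=1: r=11, s=-3, t=5   [118*(-3) + 73*(5) = 11]
q=1: r=6, s=5, t=-8   [118*(5) + 73*(-8) = 6]
q=1: r=5, s=-8, t=13   [118*(-8) + 73*(13) = 5]
q=1: r=1, s=13, t=-21   [118*(13) + 73*(-21) = 1]
q=5: r=0, s=-73, t=118   [118*(-73) + 73*(118) = 0]
GCD = 1 with t = -21, so 73*(-21) ≡ 1 (mod 118)
Inverse = -21 mod 118 = 97
Check: 73 * 97 = 7081 ≡ 1 (mod 118)

73^(-1) ≡ 97 (mod 118)


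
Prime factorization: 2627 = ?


2627 / 37 = 71
71 / 71 = 1
2627 = 37 × 71


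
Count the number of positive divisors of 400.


400 = 2^4 × 5^2
d(400) = (4+1) × (2+1) = 15

15 divisors


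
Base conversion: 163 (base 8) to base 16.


163 (base 8) = 115 (decimal)
115 (decimal) = 73 (base 16)


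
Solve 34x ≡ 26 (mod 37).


GCD(34, 37) = 1, unique solution
a^(-1) mod 37 = 12
x = 12 * 26 mod 37 = 16

x ≡ 16 (mod 37)


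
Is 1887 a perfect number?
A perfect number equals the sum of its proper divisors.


Proper divisors of 1887: 1, 3, 17, 37, 51, 111, 629
Sum = 1 + 3 + 17 + 37 + 51 + 111 + 629 = 849

No, 1887 is not perfect (849 ≠ 1887)


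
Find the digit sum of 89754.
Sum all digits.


8 + 9 + 7 + 5 + 4 = 33


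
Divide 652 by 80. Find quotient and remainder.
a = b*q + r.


652 = 80 * 8 + 12
Check: 640 + 12 = 652

q = 8, r = 12


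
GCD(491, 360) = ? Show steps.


491 = 1 * 360 + 131
360 = 2 * 131 + 98
131 = 1 * 98 + 33
98 = 2 * 33 + 32
33 = 1 * 32 + 1
32 = 32 * 1 + 0
GCD = 1


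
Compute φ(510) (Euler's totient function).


510 = 2 × 3 × 5 × 17
Prime factors: 2, 3, 5, 17
φ(510) = 510 × (1-1/2) × (1-1/3) × (1-1/5) × (1-1/17)
= 510 × 1/2 × 2/3 × 4/5 × 16/17 = 128

φ(510) = 128


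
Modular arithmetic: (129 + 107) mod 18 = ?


129 + 107 = 236
236 mod 18 = 2


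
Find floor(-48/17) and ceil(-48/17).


-48/17 = -2.8235
floor = -3
ceil = -2

floor = -3, ceil = -2


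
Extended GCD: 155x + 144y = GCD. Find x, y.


Tabular extended Euclidean (each row: r = 155*s + 144*t):
r=155, s=1, t=0
r=144, s=0, t=1
q=1: r=11, s=1, t=-1   [155*(1) + 144*(-1) = 11]
q=13: r=1, s=-13, t=14   [155*(-13) + 144*(14) = 1]
q=11: r=0, s=144, t=-155   [155*(144) + 144*(-155) = 0]
GCD = 1; from the row with r=1: x=-13, y=14
Check: 155*(-13) + 144*(14) = -2015 + 2016 = 1

GCD = 1, x = -13, y = 14


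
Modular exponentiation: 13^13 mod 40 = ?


13^1 mod 40 = 13
13^2 mod 40 = 9
13^3 mod 40 = 37
13^4 mod 40 = 1
13^5 mod 40 = 13
13^6 mod 40 = 9
13^7 mod 40 = 37
13^8 mod 40 = 1
13^9 mod 40 = 13
13^10 mod 40 = 9
13^11 mod 40 = 37
13^12 mod 40 = 1
13^13 mod 40 = 13


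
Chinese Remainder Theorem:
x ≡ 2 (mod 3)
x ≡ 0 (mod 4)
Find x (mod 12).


M = 3*4 = 12
M1 = M/3 = 4, M2 = M/4 = 3
M1^(-1) mod 3 = 1, M2^(-1) mod 4 = 3
x = 2*4*1 + 0*3*3 = 8
8 mod 12 = 8
Check: 8 mod 3 = 2 ✓, 8 mod 4 = 0 ✓

x ≡ 8 (mod 12)


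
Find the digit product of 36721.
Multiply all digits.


3 × 6 × 7 × 2 × 1 = 252


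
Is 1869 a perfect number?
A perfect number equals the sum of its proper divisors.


Proper divisors of 1869: 1, 3, 7, 21, 89, 267, 623
Sum = 1 + 3 + 7 + 21 + 89 + 267 + 623 = 1011

No, 1869 is not perfect (1011 ≠ 1869)


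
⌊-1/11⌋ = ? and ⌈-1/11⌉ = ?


-1/11 = -0.0909
floor = -1
ceil = 0

floor = -1, ceil = 0


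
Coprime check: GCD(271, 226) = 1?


Euclidean algorithm:
271 = 1 * 226 + 45
226 = 5 * 45 + 1
45 = 45 * 1 + 0
GCD(271, 226) = 1

Yes, coprime (GCD = 1)


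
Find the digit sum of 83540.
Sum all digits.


8 + 3 + 5 + 4 + 0 = 20


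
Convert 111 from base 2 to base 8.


111 (base 2) = 7 (decimal)
7 (decimal) = 7 (base 8)


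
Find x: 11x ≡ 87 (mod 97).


GCD(11, 97) = 1, unique solution
a^(-1) mod 97 = 53
x = 53 * 87 mod 97 = 52

x ≡ 52 (mod 97)


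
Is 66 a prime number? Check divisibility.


66 / 2 = 33 (exact division)
66 is NOT prime.

No, 66 is not prime


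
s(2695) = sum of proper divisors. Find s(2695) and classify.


Proper divisors: 1, 5, 7, 11, 35, 49, 55, 77, 245, 385, 539
Sum = 1 + 5 + 7 + 11 + 35 + 49 + 55 + 77 + 245 + 385 + 539 = 1409
1409 < 2695 → deficient

s(2695) = 1409 (deficient)


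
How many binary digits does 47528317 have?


47528317 in base 2 = 10110101010011100101111101
Number of digits = 26

26 digits (base 2)


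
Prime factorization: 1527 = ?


1527 / 3 = 509
509 / 509 = 1
1527 = 3 × 509


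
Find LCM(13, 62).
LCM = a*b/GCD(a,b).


GCD(13, 62) = 1
LCM = 13*62/1 = 806/1 = 806

LCM = 806


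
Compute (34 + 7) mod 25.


34 + 7 = 41
41 mod 25 = 16


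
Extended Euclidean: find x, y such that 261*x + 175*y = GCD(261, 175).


Tabular extended Euclidean (each row: r = 261*s + 175*t):
r=261, s=1, t=0
r=175, s=0, t=1
q=1: r=86, s=1, t=-1   [261*(1) + 175*(-1) = 86]
q=2: r=3, s=-2, t=3   [261*(-2) + 175*(3) = 3]
q=28: r=2, s=57, t=-85   [261*(57) + 175*(-85) = 2]
q=1: r=1, s=-59, t=88   [261*(-59) + 175*(88) = 1]
q=2: r=0, s=175, t=-261   [261*(175) + 175*(-261) = 0]
GCD = 1; from the row with r=1: x=-59, y=88
Check: 261*(-59) + 175*(88) = -15399 + 15400 = 1

GCD = 1, x = -59, y = 88


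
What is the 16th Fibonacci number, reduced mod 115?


F(k) mod 115 for k=1..16:
1, 1, 2, 3, 5, 8, 13, 21, 34, 55, 89, 29, 3, 32, 35, 67
F(16) mod 115 = 67


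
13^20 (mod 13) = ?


13^1 mod 13 = 0
13^2 mod 13 = 0
13^3 mod 13 = 0
13^4 mod 13 = 0
13^5 mod 13 = 0
13^6 mod 13 = 0
13^7 mod 13 = 0
13^8 mod 13 = 0
13^9 mod 13 = 0
13^10 mod 13 = 0
13^11 mod 13 = 0
13^12 mod 13 = 0
13^13 mod 13 = 0
13^14 mod 13 = 0
13^15 mod 13 = 0
13^16 mod 13 = 0
13^17 mod 13 = 0
13^18 mod 13 = 0
13^19 mod 13 = 0
13^20 mod 13 = 0


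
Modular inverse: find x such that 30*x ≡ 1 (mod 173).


Use the extended Euclidean algorithm on (173, 30); each row r = 173*s + 30*t:
r=173, s=1, t=0
r=30, s=0, t=1
q=5: r=23, s=1, t=-5   [173*(1) + 30*(-5) = 23]
q=1: r=7, s=-1, t=6   [173*(-1) + 30*(6) = 7]
q=3: r=2, s=4, t=-23   [173*(4) + 30*(-23) = 2]
q=3: r=1, s=-13, t=75   [173*(-13) + 30*(75) = 1]
q=2: r=0, s=30, t=-173   [173*(30) + 30*(-173) = 0]
GCD = 1 with t = 75, so 30*(75) ≡ 1 (mod 173)
Inverse = 75 mod 173 = 75
Check: 30 * 75 = 2250 ≡ 1 (mod 173)

30^(-1) ≡ 75 (mod 173)


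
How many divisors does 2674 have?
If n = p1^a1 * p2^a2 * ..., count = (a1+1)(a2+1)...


2674 = 2^1 × 7^1 × 191^1
d(2674) = (1+1) × (1+1) × (1+1) = 8

8 divisors


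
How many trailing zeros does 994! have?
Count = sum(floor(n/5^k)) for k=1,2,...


floor(994/5) = 198
floor(994/25) = 39
floor(994/125) = 7
floor(994/625) = 1
Total = 245

245 trailing zeros


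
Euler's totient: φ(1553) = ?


1553 = 1553
Prime factors: 1553
φ(1553) = 1553 × (1-1/1553)
= 1553 × 1552/1553 = 1552

φ(1553) = 1552


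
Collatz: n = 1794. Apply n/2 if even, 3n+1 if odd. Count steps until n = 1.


1794 → 897 → 2692 → 1346 → 673 → 2020 → 1010 → 505 → 1516 → 758 → 379 → 1138 → 569 → 1708 → 854 → 427 → 1282 → 641 → 1924 → 962 → 481 → 1444 → 722 → 361 → 1084 → 542 → 271 → 814 → 407 → 1222 → 611 → 1834 → 917 → 2752 → 1376 → 688 → 344 → 172 → 86 → 43 → 130 → 65 → 196 → 98 → 49 → 148 → 74 → 37 → 112 → 56 → 28 → 14 → 7 → 22 → 11 → 34 → 17 → 52 → 26 → 13 → 40 → 20 → 10 → 5 → 16 → 8 → 4 → 2 → 1
Total steps = 68

68 steps


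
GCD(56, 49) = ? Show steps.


56 = 1 * 49 + 7
49 = 7 * 7 + 0
GCD = 7


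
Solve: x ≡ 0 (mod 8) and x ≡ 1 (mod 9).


M = 8*9 = 72
M1 = M/8 = 9, M2 = M/9 = 8
M1^(-1) mod 8 = 1, M2^(-1) mod 9 = 8
x = 0*9*1 + 1*8*8 = 64
64 mod 72 = 64
Check: 64 mod 8 = 0 ✓, 64 mod 9 = 1 ✓

x ≡ 64 (mod 72)


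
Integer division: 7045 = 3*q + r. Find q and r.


7045 = 3 * 2348 + 1
Check: 7044 + 1 = 7045

q = 2348, r = 1


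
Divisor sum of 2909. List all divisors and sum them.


Divisors of 2909: 1, 2909
Sum = 1 + 2909 = 2910

σ(2909) = 2910


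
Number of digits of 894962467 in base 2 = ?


894962467 in base 2 = 110101010110000000101100100011
Number of digits = 30

30 digits (base 2)


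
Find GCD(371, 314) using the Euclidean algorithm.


371 = 1 * 314 + 57
314 = 5 * 57 + 29
57 = 1 * 29 + 28
29 = 1 * 28 + 1
28 = 28 * 1 + 0
GCD = 1


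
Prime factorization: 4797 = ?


4797 / 3 = 1599
1599 / 3 = 533
533 / 13 = 41
41 / 41 = 1
4797 = 3^2 × 13 × 41


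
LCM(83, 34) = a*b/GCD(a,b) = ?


GCD(83, 34) = 1
LCM = 83*34/1 = 2822/1 = 2822

LCM = 2822


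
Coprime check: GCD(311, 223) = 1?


Euclidean algorithm:
311 = 1 * 223 + 88
223 = 2 * 88 + 47
88 = 1 * 47 + 41
47 = 1 * 41 + 6
41 = 6 * 6 + 5
6 = 1 * 5 + 1
5 = 5 * 1 + 0
GCD(311, 223) = 1

Yes, coprime (GCD = 1)


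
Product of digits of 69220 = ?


6 × 9 × 2 × 2 × 0 = 0


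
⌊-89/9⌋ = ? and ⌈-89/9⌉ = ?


-89/9 = -9.8889
floor = -10
ceil = -9

floor = -10, ceil = -9


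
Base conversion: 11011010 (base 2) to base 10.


11011010 (base 2) = 218 (decimal)
218 (decimal) = 218 (base 10)


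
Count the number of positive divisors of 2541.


2541 = 3^1 × 7^1 × 11^2
d(2541) = (1+1) × (1+1) × (2+1) = 12

12 divisors


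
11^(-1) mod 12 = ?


Use the extended Euclidean algorithm on (12, 11); each row r = 12*s + 11*t:
r=12, s=1, t=0
r=11, s=0, t=1
q=1: r=1, s=1, t=-1   [12*(1) + 11*(-1) = 1]
q=11: r=0, s=-11, t=12   [12*(-11) + 11*(12) = 0]
GCD = 1 with t = -1, so 11*(-1) ≡ 1 (mod 12)
Inverse = -1 mod 12 = 11
Check: 11 * 11 = 121 ≡ 1 (mod 12)

11^(-1) ≡ 11 (mod 12)


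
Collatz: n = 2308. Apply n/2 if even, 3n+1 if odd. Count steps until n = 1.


2308 → 1154 → 577 → 1732 → 866 → 433 → 1300 → 650 → 325 → 976 → 488 → 244 → 122 → 61 → 184 → 92 → 46 → 23 → 70 → 35 → 106 → 53 → 160 → 80 → 40 → 20 → 10 → 5 → 16 → 8 → 4 → 2 → 1
Total steps = 32

32 steps


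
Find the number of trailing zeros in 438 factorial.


floor(438/5) = 87
floor(438/25) = 17
floor(438/125) = 3
Total = 107

107 trailing zeros


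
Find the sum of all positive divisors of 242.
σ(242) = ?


Divisors of 242: 1, 2, 11, 22, 121, 242
Sum = 1 + 2 + 11 + 22 + 121 + 242 = 399

σ(242) = 399


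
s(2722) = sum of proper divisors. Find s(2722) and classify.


Proper divisors: 1, 2, 1361
Sum = 1 + 2 + 1361 = 1364
1364 < 2722 → deficient

s(2722) = 1364 (deficient)


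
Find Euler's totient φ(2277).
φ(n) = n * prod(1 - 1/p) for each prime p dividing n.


2277 = 3^2 × 11 × 23
Prime factors: 3, 11, 23
φ(2277) = 2277 × (1-1/3) × (1-1/11) × (1-1/23)
= 2277 × 2/3 × 10/11 × 22/23 = 1320

φ(2277) = 1320


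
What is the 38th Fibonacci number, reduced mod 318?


F(k) mod 318 for k=1..38:
1, 1, 2, 3, 5, 8, 13, 21, 34, 55, 89, 144, 233, 59, 292, 33, 7, 40, 47, 87, 134, 221, 37, 258, 295, 235, 212, 129, 23, 152, 175, 9, 184, 193, 59, 252, 311, 245
F(38) mod 318 = 245


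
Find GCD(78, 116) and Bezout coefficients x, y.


Tabular extended Euclidean (each row: r = 78*s + 116*t):
r=78, s=1, t=0
r=116, s=0, t=1
q=0: r=78, s=1, t=0   [78*(1) + 116*(0) = 78]
q=1: r=38, s=-1, t=1   [78*(-1) + 116*(1) = 38]
q=2: r=2, s=3, t=-2   [78*(3) + 116*(-2) = 2]
q=19: r=0, s=-58, t=39   [78*(-58) + 116*(39) = 0]
GCD = 2; from the row with r=2: x=3, y=-2
Check: 78*(3) + 116*(-2) = 234 - 232 = 2

GCD = 2, x = 3, y = -2


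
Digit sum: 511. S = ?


5 + 1 + 1 = 7


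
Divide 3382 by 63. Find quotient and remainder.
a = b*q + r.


3382 = 63 * 53 + 43
Check: 3339 + 43 = 3382

q = 53, r = 43


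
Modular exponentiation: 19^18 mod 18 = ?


19^1 mod 18 = 1
19^2 mod 18 = 1
19^3 mod 18 = 1
19^4 mod 18 = 1
19^5 mod 18 = 1
19^6 mod 18 = 1
19^7 mod 18 = 1
19^8 mod 18 = 1
19^9 mod 18 = 1
19^10 mod 18 = 1
19^11 mod 18 = 1
19^12 mod 18 = 1
19^13 mod 18 = 1
19^14 mod 18 = 1
19^15 mod 18 = 1
19^16 mod 18 = 1
19^17 mod 18 = 1
19^18 mod 18 = 1


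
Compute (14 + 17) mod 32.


14 + 17 = 31
31 mod 32 = 31


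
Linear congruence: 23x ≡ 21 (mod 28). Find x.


GCD(23, 28) = 1, unique solution
a^(-1) mod 28 = 11
x = 11 * 21 mod 28 = 7

x ≡ 7 (mod 28)


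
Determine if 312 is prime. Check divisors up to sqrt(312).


312 / 2 = 156 (exact division)
312 is NOT prime.

No, 312 is not prime


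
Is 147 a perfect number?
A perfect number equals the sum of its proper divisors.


Proper divisors of 147: 1, 3, 7, 21, 49
Sum = 1 + 3 + 7 + 21 + 49 = 81

No, 147 is not perfect (81 ≠ 147)


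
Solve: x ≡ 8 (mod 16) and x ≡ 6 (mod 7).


M = 16*7 = 112
M1 = M/16 = 7, M2 = M/7 = 16
M1^(-1) mod 16 = 7, M2^(-1) mod 7 = 4
x = 8*7*7 + 6*16*4 = 776
776 mod 112 = 104
Check: 104 mod 16 = 8 ✓, 104 mod 7 = 6 ✓

x ≡ 104 (mod 112)


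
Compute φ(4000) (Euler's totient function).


4000 = 2^5 × 5^3
Prime factors: 2, 5
φ(4000) = 4000 × (1-1/2) × (1-1/5)
= 4000 × 1/2 × 4/5 = 1600

φ(4000) = 1600


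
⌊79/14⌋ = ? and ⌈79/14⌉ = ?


79/14 = 5.6429
floor = 5
ceil = 6

floor = 5, ceil = 6


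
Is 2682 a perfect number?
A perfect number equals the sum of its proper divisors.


Proper divisors of 2682: 1, 2, 3, 6, 9, 18, 149, 298, 447, 894, 1341
Sum = 1 + 2 + 3 + 6 + 9 + 18 + 149 + 298 + 447 + 894 + 1341 = 3168

No, 2682 is not perfect (3168 ≠ 2682)


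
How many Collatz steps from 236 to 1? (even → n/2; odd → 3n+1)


236 → 118 → 59 → 178 → 89 → 268 → 134 → 67 → 202 → 101 → 304 → 152 → 76 → 38 → 19 → 58 → 29 → 88 → 44 → 22 → 11 → 34 → 17 → 52 → 26 → 13 → 40 → 20 → 10 → 5 → 16 → 8 → 4 → 2 → 1
Total steps = 34

34 steps


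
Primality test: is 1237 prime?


Check divisors up to sqrt(1237) = 35.1710
No divisors found.
1237 is prime.

Yes, 1237 is prime


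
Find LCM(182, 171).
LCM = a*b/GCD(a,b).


GCD(182, 171) = 1
LCM = 182*171/1 = 31122/1 = 31122

LCM = 31122


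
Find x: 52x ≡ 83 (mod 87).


GCD(52, 87) = 1, unique solution
a^(-1) mod 87 = 82
x = 82 * 83 mod 87 = 20

x ≡ 20 (mod 87)


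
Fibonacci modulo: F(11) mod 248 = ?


F(k) mod 248 for k=1..11:
1, 1, 2, 3, 5, 8, 13, 21, 34, 55, 89
F(11) mod 248 = 89


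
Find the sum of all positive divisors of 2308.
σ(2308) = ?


Divisors of 2308: 1, 2, 4, 577, 1154, 2308
Sum = 1 + 2 + 4 + 577 + 1154 + 2308 = 4046

σ(2308) = 4046


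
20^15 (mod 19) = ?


20^1 mod 19 = 1
20^2 mod 19 = 1
20^3 mod 19 = 1
20^4 mod 19 = 1
20^5 mod 19 = 1
20^6 mod 19 = 1
20^7 mod 19 = 1
20^8 mod 19 = 1
20^9 mod 19 = 1
20^10 mod 19 = 1
20^11 mod 19 = 1
20^12 mod 19 = 1
20^13 mod 19 = 1
20^14 mod 19 = 1
20^15 mod 19 = 1


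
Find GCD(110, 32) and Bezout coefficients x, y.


Tabular extended Euclidean (each row: r = 110*s + 32*t):
r=110, s=1, t=0
r=32, s=0, t=1
q=3: r=14, s=1, t=-3   [110*(1) + 32*(-3) = 14]
q=2: r=4, s=-2, t=7   [110*(-2) + 32*(7) = 4]
q=3: r=2, s=7, t=-24   [110*(7) + 32*(-24) = 2]
q=2: r=0, s=-16, t=55   [110*(-16) + 32*(55) = 0]
GCD = 2; from the row with r=2: x=7, y=-24
Check: 110*(7) + 32*(-24) = 770 - 768 = 2

GCD = 2, x = 7, y = -24


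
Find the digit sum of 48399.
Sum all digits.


4 + 8 + 3 + 9 + 9 = 33


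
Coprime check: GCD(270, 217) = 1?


Euclidean algorithm:
270 = 1 * 217 + 53
217 = 4 * 53 + 5
53 = 10 * 5 + 3
5 = 1 * 3 + 2
3 = 1 * 2 + 1
2 = 2 * 1 + 0
GCD(270, 217) = 1

Yes, coprime (GCD = 1)


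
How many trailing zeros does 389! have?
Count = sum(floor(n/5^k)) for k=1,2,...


floor(389/5) = 77
floor(389/25) = 15
floor(389/125) = 3
Total = 95

95 trailing zeros


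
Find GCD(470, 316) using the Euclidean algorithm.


470 = 1 * 316 + 154
316 = 2 * 154 + 8
154 = 19 * 8 + 2
8 = 4 * 2 + 0
GCD = 2


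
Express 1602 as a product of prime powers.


1602 / 2 = 801
801 / 3 = 267
267 / 3 = 89
89 / 89 = 1
1602 = 2 × 3^2 × 89


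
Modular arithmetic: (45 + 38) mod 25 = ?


45 + 38 = 83
83 mod 25 = 8


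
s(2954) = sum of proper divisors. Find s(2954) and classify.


Proper divisors: 1, 2, 7, 14, 211, 422, 1477
Sum = 1 + 2 + 7 + 14 + 211 + 422 + 1477 = 2134
2134 < 2954 → deficient

s(2954) = 2134 (deficient)
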